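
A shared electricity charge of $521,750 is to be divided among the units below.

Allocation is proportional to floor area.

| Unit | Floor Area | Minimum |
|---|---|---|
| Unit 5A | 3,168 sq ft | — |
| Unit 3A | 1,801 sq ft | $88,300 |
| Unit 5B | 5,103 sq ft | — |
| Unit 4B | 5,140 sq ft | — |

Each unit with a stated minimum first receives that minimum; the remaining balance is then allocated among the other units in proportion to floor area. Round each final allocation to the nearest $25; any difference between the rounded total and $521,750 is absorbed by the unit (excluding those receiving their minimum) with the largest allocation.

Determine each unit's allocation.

Minimums first: Unit 3A $88,300. Residual $433,450.
Residual split over remaining floor area 13,411: Unit 5A 102,391.29 → $102,400; Unit 5B 164,931.43 → $164,925; Unit 4B 166,127.28 → $166,125.

Unit 5A: $102,400 · Unit 3A: $88,300 · Unit 5B: $164,925 · Unit 4B: $166,125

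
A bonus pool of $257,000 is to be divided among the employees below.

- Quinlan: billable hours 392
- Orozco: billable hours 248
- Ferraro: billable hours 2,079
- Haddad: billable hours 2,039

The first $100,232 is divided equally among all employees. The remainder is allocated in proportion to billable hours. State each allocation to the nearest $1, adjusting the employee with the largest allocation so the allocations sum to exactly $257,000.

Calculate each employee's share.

Quinlan: $37,974 · Orozco: $33,229 · Ferraro: $93,557 · Haddad: $92,240

$100,232 shared equally gives $25,058 per employee.
Remainder $156,768 by billable hours (total 4,758): Quinlan 12,915.73 → $12,916; Orozco 8,171.18 → $8,171; Ferraro 68,499.51 → $68,500; Haddad 67,181.58 → $67,182.
Rounding difference −$1 on remainder applied to Ferraro.
Totals: Quinlan $25,058 + $12,916 = $37,974; Orozco $25,058 + $8,171 = $33,229; Ferraro $25,058 + $68,499 = $93,557; Haddad $25,058 + $67,182 = $92,240.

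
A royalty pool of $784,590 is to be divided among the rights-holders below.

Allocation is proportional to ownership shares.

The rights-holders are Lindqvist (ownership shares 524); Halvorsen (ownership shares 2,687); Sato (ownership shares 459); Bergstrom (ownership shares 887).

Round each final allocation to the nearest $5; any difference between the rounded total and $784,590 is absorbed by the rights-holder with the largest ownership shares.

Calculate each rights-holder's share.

Ownership shares total: 524 + 2,687 + 459 + 887 = 4,557.
Pro-rata amounts: Lindqvist 90,218.38; Halvorsen 462,627.46; Sato 79,027.17; Bergstrom 152,716.99.
After rounding ($5): Lindqvist $90,220; Halvorsen $462,625; Sato $79,025; Bergstrom $152,715. Sum = $784,585.
Difference $784,590 − $784,585 = +$5 applied to largest ownership shares (Halvorsen): Halvorsen becomes $462,630.

Lindqvist: $90,220 | Halvorsen: $462,630 | Sato: $79,025 | Bergstrom: $152,715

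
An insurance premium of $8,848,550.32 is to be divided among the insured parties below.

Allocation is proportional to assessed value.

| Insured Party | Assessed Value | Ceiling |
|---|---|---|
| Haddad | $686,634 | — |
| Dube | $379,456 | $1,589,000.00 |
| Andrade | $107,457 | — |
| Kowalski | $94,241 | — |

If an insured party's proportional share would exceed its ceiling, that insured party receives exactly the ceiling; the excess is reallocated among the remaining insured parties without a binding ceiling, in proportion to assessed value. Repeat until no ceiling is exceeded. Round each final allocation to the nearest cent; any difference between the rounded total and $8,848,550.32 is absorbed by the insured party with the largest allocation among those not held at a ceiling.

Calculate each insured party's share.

Total assessed value = 1,267,788.
Unconstrained shares: Haddad 4,792,374.9873; Dube 2,648,420.3276; Andrade 749,998.1635; Kowalski 657,756.8416.
Cap binds for Dube ($1,589,000.00); remaining pool $7,259,550.32 reallocated over remaining assessed value 888,332.
Redistributed shares: Haddad 5,611,251.2827 → $5,611,251.28; Andrade 878,150.8476 → $878,150.85; Kowalski 770,148.1898 → $770,148.19.

Haddad: $5,611,251.28; Dube: $1,589,000.00; Andrade: $878,150.85; Kowalski: $770,148.19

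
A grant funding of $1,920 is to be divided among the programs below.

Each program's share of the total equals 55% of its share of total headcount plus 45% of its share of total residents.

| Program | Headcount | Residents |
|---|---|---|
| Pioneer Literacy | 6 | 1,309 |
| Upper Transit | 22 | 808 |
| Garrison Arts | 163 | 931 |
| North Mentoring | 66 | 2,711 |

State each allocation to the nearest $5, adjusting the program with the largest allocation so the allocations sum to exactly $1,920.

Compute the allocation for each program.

Pioneer Literacy: $220 | Upper Transit: $210 | Garrison Arts: $810 | North Mentoring: $680

Headcount total 257; residents total 5,759.
Composite weights (55% headcount + 45% residents): Pioneer Literacy 0.1151; Upper Transit 0.1102; Garrison Arts 0.4216; North Mentoring 0.3531.
Unrounded shares: Pioneer Literacy 221.04; Upper Transit 211.62; Garrison Arts 809.43; North Mentoring 677.91.
Rounded to nearest $5: Pioneer Literacy $220; Upper Transit $210; Garrison Arts $810; North Mentoring $680. Sum = $1,920.
No rounding difference to absorb.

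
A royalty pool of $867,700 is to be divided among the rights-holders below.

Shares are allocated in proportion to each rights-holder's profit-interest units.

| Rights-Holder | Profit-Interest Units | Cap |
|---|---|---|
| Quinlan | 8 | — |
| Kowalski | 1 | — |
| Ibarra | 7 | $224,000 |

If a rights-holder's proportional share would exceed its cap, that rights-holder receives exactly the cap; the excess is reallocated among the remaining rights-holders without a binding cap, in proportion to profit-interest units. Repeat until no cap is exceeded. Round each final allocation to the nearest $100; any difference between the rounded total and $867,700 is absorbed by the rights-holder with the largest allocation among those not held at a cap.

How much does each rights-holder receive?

Quinlan: $572,200; Kowalski: $71,500; Ibarra: $224,000

Sum of profit-interest units: 16.
Pro-rata shares before constraints: Quinlan 433,850.00; Kowalski 54,231.25; Ibarra 379,618.75.
Cap binds for Ibarra ($224,000); balance $643,700 reallocated over remaining profit-interest units 9.
Redistributed shares: Quinlan 572,177.78 → $572,200; Kowalski 71,522.22 → $71,500.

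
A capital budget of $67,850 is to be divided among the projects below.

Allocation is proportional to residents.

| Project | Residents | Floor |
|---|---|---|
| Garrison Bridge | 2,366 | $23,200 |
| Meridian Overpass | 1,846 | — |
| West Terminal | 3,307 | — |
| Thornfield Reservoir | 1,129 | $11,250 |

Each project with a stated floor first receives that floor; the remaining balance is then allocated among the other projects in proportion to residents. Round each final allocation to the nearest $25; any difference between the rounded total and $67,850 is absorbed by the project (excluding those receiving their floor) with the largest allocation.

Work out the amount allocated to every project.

Garrison Bridge: $23,200 | Meridian Overpass: $11,975 | West Terminal: $21,425 | Thornfield Reservoir: $11,250

Fund the minimums — Garrison Bridge $23,200; Thornfield Reservoir $11,250. Residual $33,400.
Residual split over remaining residents 5,153: Meridian Overpass 11,965.15 → $11,975; West Terminal 21,434.85 → $21,425.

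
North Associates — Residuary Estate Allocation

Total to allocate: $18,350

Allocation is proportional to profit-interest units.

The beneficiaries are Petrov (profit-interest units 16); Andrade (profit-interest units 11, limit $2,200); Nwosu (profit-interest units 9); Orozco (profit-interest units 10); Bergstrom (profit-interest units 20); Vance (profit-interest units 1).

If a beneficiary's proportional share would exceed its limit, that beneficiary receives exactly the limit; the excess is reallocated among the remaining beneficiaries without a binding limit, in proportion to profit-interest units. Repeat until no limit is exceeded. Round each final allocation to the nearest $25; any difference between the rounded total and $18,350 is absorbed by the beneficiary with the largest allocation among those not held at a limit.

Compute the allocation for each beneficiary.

Profit-interest units total: 67.
Unconstrained shares: Petrov 4,382.09; Andrade 3,012.69; Nwosu 2,464.93; Orozco 2,738.81; Bergstrom 5,477.61; Vance 273.88.
Held at cap: Andrade ($2,200); remaining pool $16,150 reallocated over remaining profit-interest units 56.
Remaining shares: Petrov 4,614.29 → $4,625; Nwosu 2,595.54 → $2,600; Orozco 2,883.93 → $2,875; Bergstrom 5,767.86 → $5,775; Vance 288.39 → $300.
Rounding difference −$25 applied to Bergstrom → $5,750.

Petrov: $4,625 · Andrade: $2,200 · Nwosu: $2,600 · Orozco: $2,875 · Bergstrom: $5,750 · Vance: $300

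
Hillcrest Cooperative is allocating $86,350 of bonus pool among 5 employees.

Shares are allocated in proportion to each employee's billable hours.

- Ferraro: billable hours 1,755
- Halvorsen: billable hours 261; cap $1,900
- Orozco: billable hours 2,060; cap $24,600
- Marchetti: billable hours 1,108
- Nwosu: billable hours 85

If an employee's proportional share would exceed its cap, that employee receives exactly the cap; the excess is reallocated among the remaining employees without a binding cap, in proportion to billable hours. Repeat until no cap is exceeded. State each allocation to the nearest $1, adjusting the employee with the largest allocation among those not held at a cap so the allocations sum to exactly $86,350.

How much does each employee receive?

Ferraro: $35,629 | Halvorsen: $1,900 | Orozco: $24,600 | Marchetti: $22,495 | Nwosu: $1,726

Total billable hours = 5,269.
Pro-rata shares before constraints: Ferraro 28,761.48; Halvorsen 4,277.35; Orozco 33,759.92; Marchetti 18,158.25; Nwosu 1,393.01.
Capped: Halvorsen ($1,900), Orozco ($24,600); residual $59,850 reallocated over remaining billable hours 2,948.
Shares after redistribution: Ferraro 35,629.83 → $35,630; Marchetti 22,494.505 → $22,495; Nwosu 1,725.66 → $1,726.
Rounding difference −$1 applied to Ferraro → $35,629.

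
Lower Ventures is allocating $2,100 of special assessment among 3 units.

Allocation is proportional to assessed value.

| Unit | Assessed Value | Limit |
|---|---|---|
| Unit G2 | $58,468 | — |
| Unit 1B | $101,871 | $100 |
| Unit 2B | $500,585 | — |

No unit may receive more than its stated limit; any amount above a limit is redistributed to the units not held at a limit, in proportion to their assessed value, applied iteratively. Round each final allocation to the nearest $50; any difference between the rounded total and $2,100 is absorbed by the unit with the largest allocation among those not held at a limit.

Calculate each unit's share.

Assessed value total: 660,924.
Unconstrained shares: Unit G2 185.77; Unit 1B 323.68; Unit 2B 1,590.54.
Cap binds for Unit 1B ($100); balance $2,000 reallocated over remaining assessed value 559,053.
Shares after redistribution: Unit G2 209.17 → $200; Unit 2B 1,790.83 → $1,800.

Unit G2: $200 | Unit 1B: $100 | Unit 2B: $1,800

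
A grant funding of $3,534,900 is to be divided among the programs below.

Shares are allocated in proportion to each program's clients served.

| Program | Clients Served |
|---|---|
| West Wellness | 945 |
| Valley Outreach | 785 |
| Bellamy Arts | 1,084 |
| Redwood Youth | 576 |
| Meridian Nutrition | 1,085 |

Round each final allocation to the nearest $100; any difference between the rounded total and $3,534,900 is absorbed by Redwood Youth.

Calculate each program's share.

Total clients served = 4,475.
Unrounded shares: West Wellness 945/4,475 × $3,534,900 = 746,476.09; Valley Outreach 785/4,475 × $3,534,900 = 620,088.60; Bellamy Arts 1,084/4,475 × $3,534,900 = 856,275.22; Redwood Youth 576/4,475 × $3,534,900 = 454,994.95; Meridian Nutrition 1,085/4,475 × $3,534,900 = 857,065.14.
At nearest $100: West Wellness $746,500; Valley Outreach $620,100; Bellamy Arts $856,300; Redwood Youth $455,000; Meridian Nutrition $857,100. Sum = $3,535,000.
Difference $3,534,900 − $3,535,000 = −$100 applied to Redwood Youth: Redwood Youth becomes $454,900.

West Wellness: $746,500; Valley Outreach: $620,100; Bellamy Arts: $856,300; Redwood Youth: $454,900; Meridian Nutrition: $857,100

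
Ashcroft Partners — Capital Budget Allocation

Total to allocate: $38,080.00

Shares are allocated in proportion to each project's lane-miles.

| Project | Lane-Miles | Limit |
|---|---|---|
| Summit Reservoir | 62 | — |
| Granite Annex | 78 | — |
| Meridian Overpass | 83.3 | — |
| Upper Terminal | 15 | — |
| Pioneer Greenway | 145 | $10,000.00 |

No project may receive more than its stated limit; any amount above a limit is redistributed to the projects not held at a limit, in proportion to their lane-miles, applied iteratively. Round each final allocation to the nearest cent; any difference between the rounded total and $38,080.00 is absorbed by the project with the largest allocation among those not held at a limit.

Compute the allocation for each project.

Combined lane-miles = 383.3.
Unconstrained shares: Summit Reservoir 6,159.5617; Granite Annex 7,749.1260; Meridian Overpass 8,275.6692; Upper Terminal 1,490.2165; Pioneer Greenway 14,405.4266.
Cap binds for Pioneer Greenway ($10,000.00); residual $28,080.00 reallocated over remaining lane-miles 238.3.
Remaining shares: Summit Reservoir 7,305.7491 → $7,305.75; Granite Annex 9,191.1037 → $9,191.10; Meridian Overpass 9,815.6274 → $9,815.63; Upper Terminal 1,767.5199 → $1,767.52.

Summit Reservoir: $7,305.75 · Granite Annex: $9,191.10 · Meridian Overpass: $9,815.63 · Upper Terminal: $1,767.52 · Pioneer Greenway: $10,000.00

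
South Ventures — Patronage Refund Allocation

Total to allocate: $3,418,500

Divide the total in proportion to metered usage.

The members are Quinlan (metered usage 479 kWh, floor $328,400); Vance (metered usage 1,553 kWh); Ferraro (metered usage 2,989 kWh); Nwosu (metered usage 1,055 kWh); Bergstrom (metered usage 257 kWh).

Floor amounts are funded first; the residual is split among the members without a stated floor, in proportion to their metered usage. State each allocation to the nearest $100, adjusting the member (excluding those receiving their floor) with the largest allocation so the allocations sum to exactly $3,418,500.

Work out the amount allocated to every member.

Fund the minimums — Quinlan $328,400. Residual $3,090,100.
Residual split over remaining metered usage 5,854: Vance 819,768.59 → $819,800; Ferraro 1,577,777.40 → $1,577,800; Nwosu 556,893.66 → $556,900; Bergstrom 135,660.35 → $135,700.
Rounding difference −$100 applied to Ferraro → $1,577,700.

Quinlan: $328,400; Vance: $819,800; Ferraro: $1,577,700; Nwosu: $556,900; Bergstrom: $135,700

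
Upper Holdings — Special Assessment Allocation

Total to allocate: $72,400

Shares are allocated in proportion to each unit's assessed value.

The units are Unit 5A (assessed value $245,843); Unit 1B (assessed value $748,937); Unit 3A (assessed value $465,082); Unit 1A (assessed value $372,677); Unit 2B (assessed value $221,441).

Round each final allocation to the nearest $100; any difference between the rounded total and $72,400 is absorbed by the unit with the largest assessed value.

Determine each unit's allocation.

Unit 5A: $8,700; Unit 1B: $26,400; Unit 3A: $16,400; Unit 1A: $13,100; Unit 2B: $7,800

Assessed value total: 245,843 + 748,937 + 465,082 + 372,677 + 221,441 = 2,053,980.
Pro-rata amounts: Unit 5A 8,665.63; Unit 1B 26,399.01; Unit 3A 16,393.51; Unit 1A 13,136.36; Unit 2B 7,805.49.
Rounded to nearest $100: Unit 5A $8,700; Unit 1B $26,400; Unit 3A $16,400; Unit 1A $13,100; Unit 2B $7,800. Sum = $72,400.
No rounding difference to absorb.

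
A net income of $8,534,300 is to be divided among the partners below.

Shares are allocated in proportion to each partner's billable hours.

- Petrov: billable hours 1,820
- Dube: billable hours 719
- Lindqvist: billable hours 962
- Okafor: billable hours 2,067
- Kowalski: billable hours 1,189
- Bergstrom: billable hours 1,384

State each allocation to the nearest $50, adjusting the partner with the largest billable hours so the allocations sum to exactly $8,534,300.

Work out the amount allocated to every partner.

Total billable hours = 8,141.
Proportional shares: Petrov 1,820/8,141 × $8,534,300 = 1,907,926.05; Dube 719/8,141 × $8,534,300 = 753,735.62; Lindqvist 962/8,141 × $8,534,300 = 1,008,475.20; Okafor 2,067/8,141 × $8,534,300 = 2,166,858.87; Kowalski 1,189/8,141 × $8,534,300 = 1,246,441.80; Bergstrom 1,384/8,141 × $8,534,300 = 1,450,862.45.
After rounding ($50): Petrov $1,907,950; Dube $753,750; Lindqvist $1,008,500; Okafor $2,166,850; Kowalski $1,246,450; Bergstrom $1,450,850. Sum = $8,534,350.
Difference $8,534,300 − $8,534,350 = −$50 applied to largest billable hours (Okafor): Okafor becomes $2,166,800.

Petrov: $1,907,950 | Dube: $753,750 | Lindqvist: $1,008,500 | Okafor: $2,166,800 | Kowalski: $1,246,450 | Bergstrom: $1,450,850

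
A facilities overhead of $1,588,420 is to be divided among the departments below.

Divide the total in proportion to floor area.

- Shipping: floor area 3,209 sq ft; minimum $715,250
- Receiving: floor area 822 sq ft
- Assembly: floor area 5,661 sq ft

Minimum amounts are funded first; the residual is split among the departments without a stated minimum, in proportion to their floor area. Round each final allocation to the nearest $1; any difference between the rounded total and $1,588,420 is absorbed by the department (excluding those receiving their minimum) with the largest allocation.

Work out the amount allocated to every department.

Shipping: $715,250; Receiving: $110,712; Assembly: $762,458

Minimums first: Shipping $715,250. Residual $873,170.
Residual split over remaining floor area 6,483: Receiving 110,711.98 → $110,712; Assembly 762,458.02 → $762,458.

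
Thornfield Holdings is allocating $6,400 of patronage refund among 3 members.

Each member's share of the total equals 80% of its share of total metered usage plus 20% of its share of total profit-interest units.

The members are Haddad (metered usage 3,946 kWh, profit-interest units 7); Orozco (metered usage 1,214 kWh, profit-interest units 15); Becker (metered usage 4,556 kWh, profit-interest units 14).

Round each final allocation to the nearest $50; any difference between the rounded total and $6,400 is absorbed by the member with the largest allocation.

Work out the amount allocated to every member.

Metered usage total 9,716; profit-interest units total 36.
Blended shares (80% metered usage + 20% profit-interest units): Haddad 0.3638; Orozco 0.1833; Becker 0.4529.
Proportional shares: Haddad 2,328.30; Orozco 1,173.07; Becker 2,898.63.
After rounding ($50): Haddad $2,350; Orozco $1,150; Becker $2,900. Sum = $6,400.
Rounded total matches; no reconciliation needed.

Haddad: $2,350; Orozco: $1,150; Becker: $2,900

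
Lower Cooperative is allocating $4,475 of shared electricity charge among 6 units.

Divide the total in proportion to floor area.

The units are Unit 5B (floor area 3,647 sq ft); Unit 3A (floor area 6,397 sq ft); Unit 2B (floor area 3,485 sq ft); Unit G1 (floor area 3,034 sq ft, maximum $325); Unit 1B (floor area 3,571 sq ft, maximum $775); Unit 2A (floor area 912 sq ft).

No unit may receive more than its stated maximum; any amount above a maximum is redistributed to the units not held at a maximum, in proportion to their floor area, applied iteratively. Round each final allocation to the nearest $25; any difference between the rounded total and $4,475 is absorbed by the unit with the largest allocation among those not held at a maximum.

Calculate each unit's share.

Floor area total: 21,046.
Proportional shares (ignoring caps): Unit 5B 775.46; Unit 3A 1,360.19; Unit 2B 741.01; Unit G1 645.12; Unit 1B 759.30; Unit 2A 193.92.
Capped: Unit G1 ($325); balance $4,150 reallocated over remaining floor area 18,012.
Capped: Unit 1B ($775); balance $3,375 reallocated over remaining floor area 14,441.
Redistributed shares: Unit 5B 852.34 → $850; Unit 3A 1,495.04 → $1,500; Unit 2B 814.48 → $825; Unit 2A 213.14 → $225.
Rounding difference −$25 applied to Unit 3A → $1,475.

Unit 5B: $850 · Unit 3A: $1,475 · Unit 2B: $825 · Unit G1: $325 · Unit 1B: $775 · Unit 2A: $225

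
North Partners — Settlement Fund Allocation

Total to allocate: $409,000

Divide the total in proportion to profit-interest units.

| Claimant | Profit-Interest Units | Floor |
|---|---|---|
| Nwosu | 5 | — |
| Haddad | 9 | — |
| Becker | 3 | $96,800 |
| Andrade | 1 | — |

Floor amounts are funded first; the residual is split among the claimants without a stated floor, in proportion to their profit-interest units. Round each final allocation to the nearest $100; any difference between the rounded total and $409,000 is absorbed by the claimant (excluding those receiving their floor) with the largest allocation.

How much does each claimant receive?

Nwosu: $104,100 | Haddad: $187,300 | Becker: $96,800 | Andrade: $20,800

Guaranteed amounts: Becker $96,800. Residual $312,200.
Residual split over remaining profit-interest units 15: Nwosu 104,066.67 → $104,100; Haddad 187,320.00 → $187,300; Andrade 20,813.33 → $20,800.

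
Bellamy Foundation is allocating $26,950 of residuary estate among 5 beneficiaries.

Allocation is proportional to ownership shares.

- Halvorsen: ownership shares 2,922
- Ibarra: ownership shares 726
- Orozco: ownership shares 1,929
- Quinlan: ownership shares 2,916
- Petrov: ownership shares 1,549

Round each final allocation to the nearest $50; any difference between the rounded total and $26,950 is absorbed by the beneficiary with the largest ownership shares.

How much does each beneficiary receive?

Ownership shares total: 10,042.
Unrounded shares: Halvorsen 2,922/10,042 × $26,950 = 7,841.85; Ibarra 726/10,042 × $26,950 = 1,948.39; Orozco 1,929/10,042 × $26,950 = 5,176.91; Quinlan 2,916/10,042 × $26,950 = 7,825.75; Petrov 1,549/10,042 × $26,950 = 4,157.10.
Rounded to nearest $50: Halvorsen $7,850; Ibarra $1,950; Orozco $5,200; Quinlan $7,850; Petrov $4,150. Sum = $27,000.
Difference $26,950 − $27,000 = −$50 applied to largest ownership shares (Halvorsen): Halvorsen becomes $7,800.

Halvorsen: $7,800 · Ibarra: $1,950 · Orozco: $5,200 · Quinlan: $7,850 · Petrov: $4,150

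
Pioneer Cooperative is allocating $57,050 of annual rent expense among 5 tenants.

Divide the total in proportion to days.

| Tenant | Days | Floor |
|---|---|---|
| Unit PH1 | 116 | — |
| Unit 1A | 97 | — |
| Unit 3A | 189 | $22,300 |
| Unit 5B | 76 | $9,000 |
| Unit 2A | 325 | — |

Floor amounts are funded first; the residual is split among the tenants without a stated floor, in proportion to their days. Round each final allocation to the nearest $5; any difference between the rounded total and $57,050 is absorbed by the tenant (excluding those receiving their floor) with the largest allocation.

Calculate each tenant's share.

Guaranteed amounts: Unit 3A $22,300; Unit 5B $9,000. Balance $25,750.
Balance split over remaining days 538: Unit PH1 5,552.04 → $5,550; Unit 1A 4,642.66 → $4,645; Unit 2A 15,555.30 → $15,555.

Unit PH1: $5,550 | Unit 1A: $4,645 | Unit 3A: $22,300 | Unit 5B: $9,000 | Unit 2A: $15,555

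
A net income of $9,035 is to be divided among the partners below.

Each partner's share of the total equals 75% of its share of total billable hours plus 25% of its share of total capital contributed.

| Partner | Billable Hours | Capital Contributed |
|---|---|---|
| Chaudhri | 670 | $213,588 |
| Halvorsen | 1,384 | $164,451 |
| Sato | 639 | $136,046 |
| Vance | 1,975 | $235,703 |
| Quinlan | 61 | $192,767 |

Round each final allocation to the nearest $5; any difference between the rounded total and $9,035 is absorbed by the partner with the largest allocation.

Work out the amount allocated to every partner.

Chaudhri: $1,470; Halvorsen: $2,375; Sato: $1,240; Vance: $3,400; Quinlan: $550

Billable hours total 4,729; capital contributed total 942,555.
Composite weights (75% billable hours + 25% capital contributed): Chaudhri 0.1629; Halvorsen 0.2631; Sato 0.1374; Vance 0.3757; Quinlan 0.0608.
Raw shares: Chaudhri 1,471.90; Halvorsen 2,377.25; Sato 1,241.65; Vance 3,394.85; Quinlan 549.36.
Rounded to nearest $5: Chaudhri $1,470; Halvorsen $2,375; Sato $1,240; Vance $3,395; Quinlan $550. Sum = $9,030.
Difference $9,035 − $9,030 = +$5 applied to largest allocation (Vance): Vance becomes $3,400.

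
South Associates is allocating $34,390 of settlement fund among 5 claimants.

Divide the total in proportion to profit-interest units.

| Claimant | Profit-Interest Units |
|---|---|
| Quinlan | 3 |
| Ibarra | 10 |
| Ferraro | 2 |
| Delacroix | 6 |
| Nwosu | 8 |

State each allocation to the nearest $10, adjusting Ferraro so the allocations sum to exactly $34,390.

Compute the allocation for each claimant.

Profit-interest units total: 29.
Pro-rata amounts: Quinlan 3/29 × $34,390 = 3,557.59; Ibarra 10/29 × $34,390 = 11,858.62; Ferraro 2/29 × $34,390 = 2,371.72; Delacroix 6/29 × $34,390 = 7,115.17; Nwosu 8/29 × $34,390 = 9,486.90.
At nearest $10: Quinlan $3,560; Ibarra $11,860; Ferraro $2,370; Delacroix $7,120; Nwosu $9,490. Sum = $34,400.
Difference $34,390 − $34,400 = −$10 applied to Ferraro: Ferraro becomes $2,360.

Quinlan: $3,560; Ibarra: $11,860; Ferraro: $2,360; Delacroix: $7,120; Nwosu: $9,490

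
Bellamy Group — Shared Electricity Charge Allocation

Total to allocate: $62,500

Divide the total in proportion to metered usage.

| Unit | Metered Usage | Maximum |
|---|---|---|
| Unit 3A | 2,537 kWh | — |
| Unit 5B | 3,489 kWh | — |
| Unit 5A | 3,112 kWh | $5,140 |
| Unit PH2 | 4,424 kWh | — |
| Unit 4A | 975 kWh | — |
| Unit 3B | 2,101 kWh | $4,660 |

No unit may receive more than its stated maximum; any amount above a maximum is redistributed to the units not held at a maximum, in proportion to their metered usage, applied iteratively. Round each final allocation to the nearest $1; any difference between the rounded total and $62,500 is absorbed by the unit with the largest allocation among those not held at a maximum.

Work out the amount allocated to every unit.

Unit 3A: $11,702 · Unit 5B: $16,094 · Unit 5A: $5,140 · Unit PH2: $20,407 · Unit 4A: $4,497 · Unit 3B: $4,660

Combined metered usage = 16,638.
Pro-rata shares before constraints: Unit 3A 9,530.14; Unit 5B 13,106.29; Unit 5A 11,690.11; Unit PH2 16,618.58; Unit 4A 3,662.55; Unit 3B 7,892.32.
Capped: Unit 5A ($5,140), Unit 3B ($4,660); balance $52,700 reallocated over remaining metered usage 11,425.
Shares after redistribution: Unit 3A 11,702.40 → $11,702; Unit 5B 16,093.68 → $16,094; Unit PH2 20,406.55 → $20,407; Unit 4A 4,497.37 → $4,497.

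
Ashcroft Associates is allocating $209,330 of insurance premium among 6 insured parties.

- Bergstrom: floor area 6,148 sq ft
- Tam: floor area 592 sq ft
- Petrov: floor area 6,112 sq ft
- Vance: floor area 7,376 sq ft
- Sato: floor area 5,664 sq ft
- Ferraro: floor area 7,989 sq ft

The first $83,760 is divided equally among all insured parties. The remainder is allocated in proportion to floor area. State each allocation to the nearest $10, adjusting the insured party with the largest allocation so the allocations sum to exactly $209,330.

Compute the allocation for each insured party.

First tranche $83,760 split equally: $13,960 each.
Remainder $125,570 by floor area (total 33,881): Bergstrom 22,785.76 → $22,790; Tam 2,194.07 → $2,190; Petrov 22,652.34 → $22,650; Vance 27,336.98 → $27,340; Sato 20,991.96 → $20,990; Ferraro 29,608.89 → $29,610.
Totals: Bergstrom $13,960 + $22,790 = $36,750; Tam $13,960 + $2,190 = $16,150; Petrov $13,960 + $22,650 = $36,610; Vance $13,960 + $27,340 = $41,300; Sato $13,960 + $20,990 = $34,950; Ferraro $13,960 + $29,610 = $43,570.

Bergstrom: $36,750 · Tam: $16,150 · Petrov: $36,610 · Vance: $41,300 · Sato: $34,950 · Ferraro: $43,570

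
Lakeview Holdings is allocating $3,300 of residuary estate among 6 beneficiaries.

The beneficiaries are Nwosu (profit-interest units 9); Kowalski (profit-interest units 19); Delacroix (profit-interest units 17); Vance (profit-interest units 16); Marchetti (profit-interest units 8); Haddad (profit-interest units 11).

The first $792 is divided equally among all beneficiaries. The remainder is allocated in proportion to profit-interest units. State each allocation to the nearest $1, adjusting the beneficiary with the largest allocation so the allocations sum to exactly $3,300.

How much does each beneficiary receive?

$792 shared equally gives $132 per beneficiary.
Remainder $2,508 by profit-interest units (total 80): Nwosu 282.15 → $282; Kowalski 595.65 → $596; Delacroix 532.95 → $533; Vance 501.60 → $502; Marchetti 250.80 → $251; Haddad 344.85 → $345.
Rounding difference −$1 on remainder applied to Kowalski.
Totals: Nwosu $132 + $282 = $414; Kowalski $132 + $595 = $727; Delacroix $132 + $533 = $665; Vance $132 + $502 = $634; Marchetti $132 + $251 = $383; Haddad $132 + $345 = $477.

Nwosu: $414 | Kowalski: $727 | Delacroix: $665 | Vance: $634 | Marchetti: $383 | Haddad: $477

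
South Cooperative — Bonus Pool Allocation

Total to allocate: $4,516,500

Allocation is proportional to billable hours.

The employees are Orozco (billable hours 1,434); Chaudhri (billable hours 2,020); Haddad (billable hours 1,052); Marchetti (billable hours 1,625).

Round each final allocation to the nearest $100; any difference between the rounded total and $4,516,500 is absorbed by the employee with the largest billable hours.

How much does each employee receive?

Orozco: $1,056,400 · Chaudhri: $1,488,000 · Haddad: $775,000 · Marchetti: $1,197,100

Sum of billable hours: 6,131.
Unrounded shares: Orozco 1,434/6,131 × $4,516,500 = 1,056,379.22; Chaudhri 2,020/6,131 × $4,516,500 = 1,488,065.57; Haddad 1,052/6,131 × $4,516,500 = 774,972.76; Marchetti 1,625/6,131 × $4,516,500 = 1,197,082.45.
After rounding ($100): Orozco $1,056,400; Chaudhri $1,488,100; Haddad $775,000; Marchetti $1,197,100. Sum = $4,516,600.
Difference $4,516,500 − $4,516,600 = −$100 applied to largest billable hours (Chaudhri): Chaudhri becomes $1,488,000.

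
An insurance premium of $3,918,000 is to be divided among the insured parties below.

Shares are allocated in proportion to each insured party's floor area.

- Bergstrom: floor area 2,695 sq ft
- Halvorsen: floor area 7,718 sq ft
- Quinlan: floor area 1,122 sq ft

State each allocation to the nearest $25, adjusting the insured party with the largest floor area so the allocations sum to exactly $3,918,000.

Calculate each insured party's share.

Total floor area = 2,695 + 7,718 + 1,122 = 11,535.
Unrounded shares: Bergstrom 915,388.82; Halvorsen 2,621,510.53; Quinlan 381,100.65.
After rounding ($25): Bergstrom $915,400; Halvorsen $2,621,500; Quinlan $381,100. Sum = $3,918,000.
Sum already equals the total — no adjustment.

Bergstrom: $915,400 | Halvorsen: $2,621,500 | Quinlan: $381,100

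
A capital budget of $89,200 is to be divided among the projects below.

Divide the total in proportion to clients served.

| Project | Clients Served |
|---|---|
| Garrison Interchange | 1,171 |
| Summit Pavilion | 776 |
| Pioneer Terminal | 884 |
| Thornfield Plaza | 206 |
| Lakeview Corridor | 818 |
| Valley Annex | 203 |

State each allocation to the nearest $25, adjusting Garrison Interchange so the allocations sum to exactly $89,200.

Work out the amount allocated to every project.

Garrison Interchange: $25,775 · Summit Pavilion: $17,050 · Pioneer Terminal: $19,425 · Thornfield Plaza: $4,525 · Lakeview Corridor: $17,975 · Valley Annex: $4,450

Total clients served = 4,058.
Unrounded shares: Garrison Interchange 1,171/4,058 × $89,200 = 25,740.07; Summit Pavilion 776/4,058 × $89,200 = 17,057.47; Pioneer Terminal 884/4,058 × $89,200 = 19,431.44; Thornfield Plaza 206/4,058 × $89,200 = 4,528.14; Lakeview Corridor 818/4,058 × $89,200 = 17,980.68; Valley Annex 203/4,058 × $89,200 = 4,462.20.
At nearest $25: Garrison Interchange $25,750; Summit Pavilion $17,050; Pioneer Terminal $19,425; Thornfield Plaza $4,525; Lakeview Corridor $17,975; Valley Annex $4,450. Sum = $89,175.
Difference $89,200 − $89,175 = +$25 applied to Garrison Interchange: Garrison Interchange becomes $25,775.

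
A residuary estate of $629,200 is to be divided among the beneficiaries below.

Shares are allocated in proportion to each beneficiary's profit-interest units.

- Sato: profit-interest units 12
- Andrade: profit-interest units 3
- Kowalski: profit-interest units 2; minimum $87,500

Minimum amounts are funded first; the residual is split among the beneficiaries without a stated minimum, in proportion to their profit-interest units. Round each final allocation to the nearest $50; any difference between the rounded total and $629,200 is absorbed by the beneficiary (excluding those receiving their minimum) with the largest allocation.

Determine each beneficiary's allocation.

Fund the minimums — Kowalski $87,500. Balance $541,700.
Balance split over remaining profit-interest units 15: Sato 433,360.00 → $433,350; Andrade 108,340.00 → $108,350.

Sato: $433,350 | Andrade: $108,350 | Kowalski: $87,500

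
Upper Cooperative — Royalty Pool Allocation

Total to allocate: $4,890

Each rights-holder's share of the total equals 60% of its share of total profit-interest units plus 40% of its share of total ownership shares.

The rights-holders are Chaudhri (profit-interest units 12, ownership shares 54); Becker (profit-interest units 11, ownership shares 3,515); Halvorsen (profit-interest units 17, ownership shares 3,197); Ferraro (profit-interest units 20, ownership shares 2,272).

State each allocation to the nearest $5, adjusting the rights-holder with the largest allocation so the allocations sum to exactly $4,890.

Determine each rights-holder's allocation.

Profit-interest units total 60; ownership shares total 9,038.
Blended shares (60% profit-interest units + 40% ownership shares): Chaudhri 0.1224; Becker 0.2656; Halvorsen 0.3115; Ferraro 0.3006.
Unrounded shares: Chaudhri 598.49; Becker 1,298.61; Halvorsen 1,523.19; Ferraro 1,469.71.
At nearest $5: Chaudhri $600; Becker $1,300; Halvorsen $1,525; Ferraro $1,470. Sum = $4,895.
Difference $4,890 − $4,895 = −$5 applied to largest allocation (Halvorsen): Halvorsen becomes $1,520.

Chaudhri: $600 · Becker: $1,300 · Halvorsen: $1,520 · Ferraro: $1,470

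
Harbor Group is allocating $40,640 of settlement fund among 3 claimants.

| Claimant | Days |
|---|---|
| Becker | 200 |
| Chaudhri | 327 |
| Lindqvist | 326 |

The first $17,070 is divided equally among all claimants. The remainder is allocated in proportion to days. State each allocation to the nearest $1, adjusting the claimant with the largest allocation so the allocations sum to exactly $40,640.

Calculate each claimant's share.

Becker: $11,216; Chaudhri: $14,726; Lindqvist: $14,698

First tranche $17,070 split equally: $5,690 each.
Remainder $23,570 by days (total 853): Becker 5,526.38 → $5,526; Chaudhri 9,035.63 → $9,036; Lindqvist 9,008.00 → $9,008.
Totals: Becker $5,690 + $5,526 = $11,216; Chaudhri $5,690 + $9,036 = $14,726; Lindqvist $5,690 + $9,008 = $14,698.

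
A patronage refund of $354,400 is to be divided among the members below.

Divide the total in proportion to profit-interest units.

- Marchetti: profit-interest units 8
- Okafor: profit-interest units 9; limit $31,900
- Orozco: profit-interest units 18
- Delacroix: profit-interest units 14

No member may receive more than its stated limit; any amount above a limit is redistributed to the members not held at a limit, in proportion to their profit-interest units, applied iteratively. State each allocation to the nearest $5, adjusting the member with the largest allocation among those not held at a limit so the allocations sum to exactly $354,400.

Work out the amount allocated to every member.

Combined profit-interest units = 49.
Proportional shares (ignoring caps): Marchetti 57,861.22; Okafor 65,093.88; Orozco 130,187.76; Delacroix 101,257.14.
Capped: Okafor ($31,900); balance $322,500 reallocated over remaining profit-interest units 40.
Remaining shares: Marchetti 64,500.00 → $64,500; Orozco 145,125.00 → $145,125; Delacroix 112,875.00 → $112,875.

Marchetti: $64,500; Okafor: $31,900; Orozco: $145,125; Delacroix: $112,875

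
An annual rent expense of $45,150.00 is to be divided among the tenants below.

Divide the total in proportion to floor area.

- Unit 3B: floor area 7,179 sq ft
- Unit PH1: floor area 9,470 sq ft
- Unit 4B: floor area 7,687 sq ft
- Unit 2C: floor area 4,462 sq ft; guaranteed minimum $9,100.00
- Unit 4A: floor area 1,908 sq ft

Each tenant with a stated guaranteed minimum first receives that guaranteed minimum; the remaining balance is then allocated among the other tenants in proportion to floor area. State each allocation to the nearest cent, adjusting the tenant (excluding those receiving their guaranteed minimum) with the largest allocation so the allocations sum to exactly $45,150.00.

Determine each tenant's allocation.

Guaranteed amounts: Unit 2C $9,100.00. Residual $36,050.00.
Residual split over remaining floor area 26,244: Unit 3B 9,861.4140 → $9,861.41; Unit PH1 13,008.4400 → $13,008.44; Unit 4B 10,559.2269 → $10,559.23; Unit 4A 2,620.9191 → $2,620.92.

Unit 3B: $9,861.41 | Unit PH1: $13,008.44 | Unit 4B: $10,559.23 | Unit 2C: $9,100.00 | Unit 4A: $2,620.92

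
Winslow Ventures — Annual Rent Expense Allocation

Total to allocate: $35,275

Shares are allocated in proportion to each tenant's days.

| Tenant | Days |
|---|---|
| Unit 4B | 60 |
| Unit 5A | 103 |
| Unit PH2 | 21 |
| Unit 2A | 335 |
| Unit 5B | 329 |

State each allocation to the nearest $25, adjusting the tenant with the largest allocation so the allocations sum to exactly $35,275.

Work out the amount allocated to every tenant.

Unit 4B: $2,500 · Unit 5A: $4,275 · Unit PH2: $875 · Unit 2A: $13,950 · Unit 5B: $13,675

Total days = 848.
Proportional shares: Unit 4B 60/848 × $35,275 = 2,495.87; Unit 5A 103/848 × $35,275 = 4,284.58; Unit PH2 21/848 × $35,275 = 873.56; Unit 2A 335/848 × $35,275 = 13,935.29; Unit 5B 329/848 × $35,275 = 13,685.70.
Rounded to nearest $25: Unit 4B $2,500; Unit 5A $4,275; Unit PH2 $875; Unit 2A $13,925; Unit 5B $13,675. Sum = $35,250.
Difference $35,275 − $35,250 = +$25 applied to largest allocation (Unit 2A): Unit 2A becomes $13,950.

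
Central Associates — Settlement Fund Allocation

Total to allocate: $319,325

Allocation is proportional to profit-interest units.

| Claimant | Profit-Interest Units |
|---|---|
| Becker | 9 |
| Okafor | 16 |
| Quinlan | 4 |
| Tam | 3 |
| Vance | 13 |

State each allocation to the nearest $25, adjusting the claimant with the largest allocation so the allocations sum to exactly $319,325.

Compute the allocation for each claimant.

Sum of profit-interest units: 45.
Unrounded shares: Becker 9/45 × $319,325 = 63,865.00; Okafor 16/45 × $319,325 = 113,537.78; Quinlan 4/45 × $319,325 = 28,384.44; Tam 3/45 × $319,325 = 21,288.33; Vance 13/45 × $319,325 = 92,249.44.
At nearest $25: Becker $63,875; Okafor $113,550; Quinlan $28,375; Tam $21,300; Vance $92,250. Sum = $319,350.
Difference $319,325 − $319,350 = −$25 applied to largest allocation (Okafor): Okafor becomes $113,525.

Becker: $63,875 | Okafor: $113,525 | Quinlan: $28,375 | Tam: $21,300 | Vance: $92,250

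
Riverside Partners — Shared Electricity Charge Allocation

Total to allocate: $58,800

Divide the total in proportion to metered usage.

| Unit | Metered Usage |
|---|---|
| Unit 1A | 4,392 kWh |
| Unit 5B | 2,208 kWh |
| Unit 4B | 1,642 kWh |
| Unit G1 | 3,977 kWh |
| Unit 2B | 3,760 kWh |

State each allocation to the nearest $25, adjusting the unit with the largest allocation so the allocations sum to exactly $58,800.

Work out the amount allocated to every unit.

Metered usage total: 15,979.
Proportional shares: Unit 1A 4,392/15,979 × $58,800 = 16,161.81; Unit 5B 2,208/15,979 × $58,800 = 8,125.06; Unit 4B 1,642/15,979 × $58,800 = 6,042.28; Unit G1 3,977/15,979 × $58,800 = 14,634.68; Unit 2B 3,760/15,979 × $58,800 = 13,836.16.
After rounding ($25): Unit 1A $16,150; Unit 5B $8,125; Unit 4B $6,050; Unit G1 $14,625; Unit 2B $13,825. Sum = $58,775.
Difference $58,800 − $58,775 = +$25 applied to largest allocation (Unit 1A): Unit 1A becomes $16,175.

Unit 1A: $16,175 · Unit 5B: $8,125 · Unit 4B: $6,050 · Unit G1: $14,625 · Unit 2B: $13,825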